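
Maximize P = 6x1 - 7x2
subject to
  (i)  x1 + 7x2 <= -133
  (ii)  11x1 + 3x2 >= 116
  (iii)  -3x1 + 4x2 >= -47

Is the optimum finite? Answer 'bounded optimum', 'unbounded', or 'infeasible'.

The boundaries x1 + 7x2 = -133 and 11x1 + 3x2 = 116 meet at (1211/74, -1579/74), but that point violates -3x1 + 4x2 ≥ -47. Every candidate vertex is excluded by some other constraint, so the feasible region is empty.

infeasible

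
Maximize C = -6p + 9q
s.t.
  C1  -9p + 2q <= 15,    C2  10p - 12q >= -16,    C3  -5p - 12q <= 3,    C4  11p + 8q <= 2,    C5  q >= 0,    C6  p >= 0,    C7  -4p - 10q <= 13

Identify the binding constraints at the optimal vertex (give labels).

C4 and C6

Vertices and C = -6p + 9q:
  (2/11, 0) → C = -12/11
  (0, 1/4) → C = 9/4
  (0, 0) → C = 0

The maximum is at (0, 1/4). Substituting into each constraint, equality holds for C4 and C6; the remaining constraints have slack.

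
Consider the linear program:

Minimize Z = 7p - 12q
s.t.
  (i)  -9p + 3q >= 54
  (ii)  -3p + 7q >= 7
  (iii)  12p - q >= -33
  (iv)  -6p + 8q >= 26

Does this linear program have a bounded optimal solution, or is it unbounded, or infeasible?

unbounded

From the feasible point (-5/3, 13), moving in the direction (1, 12) keeps every constraint satisfied while Z decreases without bound.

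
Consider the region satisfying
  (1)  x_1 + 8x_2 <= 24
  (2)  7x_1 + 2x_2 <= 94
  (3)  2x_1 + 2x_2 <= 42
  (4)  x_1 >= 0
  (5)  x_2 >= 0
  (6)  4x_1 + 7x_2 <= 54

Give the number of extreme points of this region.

5

Of the 15 pairwise boundary intersections, those satisfying every inequality are:
  (0, 3)
  (264/25, 42/25)
  (94/7, 0)
  (550/41, 2/41)
  (0, 0)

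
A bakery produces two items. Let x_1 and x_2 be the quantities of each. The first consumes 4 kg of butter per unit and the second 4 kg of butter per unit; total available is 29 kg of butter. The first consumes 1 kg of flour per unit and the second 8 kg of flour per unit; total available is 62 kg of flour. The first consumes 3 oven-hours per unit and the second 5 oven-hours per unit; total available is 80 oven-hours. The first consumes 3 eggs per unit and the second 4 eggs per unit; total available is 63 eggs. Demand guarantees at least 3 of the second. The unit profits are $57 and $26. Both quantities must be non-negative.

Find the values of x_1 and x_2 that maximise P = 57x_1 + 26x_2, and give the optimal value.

x_1 = 17/4, x_2 = 3, maximum P = 1281/4

Feasible corners and P = 57x_1 + 26x_2:
  (0, 29/4) → P = 377/2
  (0, 3) → P = 78
  (17/4, 3) → P = 1281/4

At the optimal vertex, 4x_1 + 4x_2 = 29 and x_2 = 3.
Solving simultaneously gives x_1 = 17/4, x_2 = 3.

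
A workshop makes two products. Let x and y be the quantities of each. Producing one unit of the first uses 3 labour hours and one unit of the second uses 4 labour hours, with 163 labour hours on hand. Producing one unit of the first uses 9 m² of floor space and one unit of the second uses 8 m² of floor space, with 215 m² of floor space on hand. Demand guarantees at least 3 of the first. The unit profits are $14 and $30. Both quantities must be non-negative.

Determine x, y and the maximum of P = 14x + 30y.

x = 3, y = 47/2, maximum P = 747

Feasible corners and P = 14x + 30y:
  (215/9, 0) → P = 3010/9
  (3, 0) → P = 42
  (3, 47/2) → P = 747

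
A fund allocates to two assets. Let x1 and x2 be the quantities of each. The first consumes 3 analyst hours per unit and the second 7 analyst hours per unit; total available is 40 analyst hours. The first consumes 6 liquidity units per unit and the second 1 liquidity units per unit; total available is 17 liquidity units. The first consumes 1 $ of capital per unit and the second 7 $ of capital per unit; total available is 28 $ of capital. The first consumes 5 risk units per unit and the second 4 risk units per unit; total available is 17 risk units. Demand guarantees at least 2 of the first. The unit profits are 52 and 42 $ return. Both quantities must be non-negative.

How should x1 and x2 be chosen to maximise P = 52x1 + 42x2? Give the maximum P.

Vertices and P = 52x1 + 42x2:
  (17/6, 0) → P = 442/3
  (2, 0) → P = 104
  (51/19, 17/19) → P = 3366/19
  (2, 7/4) → P = 355/2

x1 = 2, x2 = 7/4, maximum P = 355/2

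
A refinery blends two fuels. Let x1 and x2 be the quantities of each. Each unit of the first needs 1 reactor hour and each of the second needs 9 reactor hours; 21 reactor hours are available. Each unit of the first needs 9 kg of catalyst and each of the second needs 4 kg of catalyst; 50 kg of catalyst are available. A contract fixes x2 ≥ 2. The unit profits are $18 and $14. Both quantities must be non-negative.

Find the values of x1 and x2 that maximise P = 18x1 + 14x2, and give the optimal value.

x1 = 3, x2 = 2, maximum P = 82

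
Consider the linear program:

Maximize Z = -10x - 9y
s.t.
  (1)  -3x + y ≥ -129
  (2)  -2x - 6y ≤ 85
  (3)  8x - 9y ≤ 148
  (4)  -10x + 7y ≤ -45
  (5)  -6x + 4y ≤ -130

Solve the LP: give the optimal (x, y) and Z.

Extreme points and Z = -10x - 9y:
  (1013/19, 588/19) → Z = -15422/19
  (193/3, 64) → Z = -3658/3
  (289/11, 76/11) → Z = -3574/11

x = 289/11, y = 76/11, maximum Z = -3574/11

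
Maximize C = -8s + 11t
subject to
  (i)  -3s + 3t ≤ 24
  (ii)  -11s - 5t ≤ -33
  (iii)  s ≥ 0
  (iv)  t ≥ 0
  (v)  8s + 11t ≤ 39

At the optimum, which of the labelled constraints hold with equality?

Vertices and C = -8s + 11t:
  (3, 0) → C = -24
  (56/27, 55/27) → C = 157/27
  (39/8, 0) → C = -39

The maximum is at (56/27, 55/27). Substituting into each constraint, equality holds for (ii) and (v); the remaining constraints have slack.

(ii) and (v)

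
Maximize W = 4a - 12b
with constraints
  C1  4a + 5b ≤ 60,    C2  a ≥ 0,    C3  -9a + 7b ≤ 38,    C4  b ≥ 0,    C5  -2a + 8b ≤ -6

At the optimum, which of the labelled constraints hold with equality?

Vertices and W = 4a - 12b:
  (15, 0) → W = 60
  (85/7, 16/7) → W = 148/7
  (3, 0) → W = 12

The maximum is at (15, 0). Substituting into each constraint, equality holds for C1 and C4; the remaining constraints have slack.

C1 and C4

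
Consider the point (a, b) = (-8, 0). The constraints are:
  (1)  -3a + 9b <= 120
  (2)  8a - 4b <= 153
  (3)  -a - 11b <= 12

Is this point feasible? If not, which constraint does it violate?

(1): 24 ≤ 120 ✓
(2): -64 ≤ 153 ✓
(3): 8 ≤ 12 ✓

feasible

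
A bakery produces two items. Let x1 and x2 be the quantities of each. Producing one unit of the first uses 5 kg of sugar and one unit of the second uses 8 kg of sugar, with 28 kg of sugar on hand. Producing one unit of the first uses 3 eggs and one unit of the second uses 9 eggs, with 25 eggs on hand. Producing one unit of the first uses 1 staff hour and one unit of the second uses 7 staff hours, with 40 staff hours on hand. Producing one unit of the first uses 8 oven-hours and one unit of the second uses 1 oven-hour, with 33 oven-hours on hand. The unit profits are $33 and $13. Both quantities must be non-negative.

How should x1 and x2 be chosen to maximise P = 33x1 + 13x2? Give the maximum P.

The binding constraints are 5x1 + 8x2 = 28 and 8x1 + x2 = 33.
Solving simultaneously gives x1 = 4, x2 = 1.

x1 = 4, x2 = 1, maximum P = 145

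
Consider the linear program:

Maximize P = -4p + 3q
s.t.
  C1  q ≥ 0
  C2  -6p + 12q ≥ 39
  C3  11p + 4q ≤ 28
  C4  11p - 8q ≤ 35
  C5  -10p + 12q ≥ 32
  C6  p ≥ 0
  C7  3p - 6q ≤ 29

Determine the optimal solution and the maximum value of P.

Corner points and P = -4p + 3q:
  (15/13, 199/52) → P = 357/52
  (0, 13/4) → P = 39/4
  (0, 7) → P = 21

p = 0, q = 7, maximum P = 21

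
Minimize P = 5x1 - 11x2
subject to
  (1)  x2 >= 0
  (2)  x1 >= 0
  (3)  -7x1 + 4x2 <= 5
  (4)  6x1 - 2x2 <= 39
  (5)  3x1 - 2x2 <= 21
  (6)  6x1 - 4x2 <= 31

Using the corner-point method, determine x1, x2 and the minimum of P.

Extreme points and P = 5x1 - 11x2:
  (0, 0) → P = 0
  (31/6, 0) → P = 155/6
  (0, 5/4) → P = -55/4
  (83/5, 303/10) → P = -2503/10
  (47/6, 4) → P = -29/6

The optimum lies where -7x1 + 4x2 = 5 and 6x1 - 2x2 = 39.
Solving simultaneously gives x1 = 83/5, x2 = 303/10.

x1 = 83/5, x2 = 303/10, minimum P = -2503/10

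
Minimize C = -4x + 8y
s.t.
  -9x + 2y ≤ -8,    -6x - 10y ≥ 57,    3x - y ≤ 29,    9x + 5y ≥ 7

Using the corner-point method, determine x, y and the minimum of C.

Extreme points and C = -4x + 8y:
  (233/36, -115/12) → C = -923/9
  (71/12, -37/4) → C = -293/3
  (19/3, -10) → C = -316/3

x = 19/3, y = -10, minimum C = -316/3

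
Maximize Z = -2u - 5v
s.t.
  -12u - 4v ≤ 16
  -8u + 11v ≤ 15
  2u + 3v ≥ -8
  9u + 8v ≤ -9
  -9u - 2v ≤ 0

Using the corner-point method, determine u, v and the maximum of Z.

Corner points and Z = -2u - 5v:
  (37/11, -54/11) → Z = 196/11
  (16/23, -72/23) → Z = 328/23
  (1/3, -3/2) → Z = 41/6

u = 37/11, v = -54/11, maximum Z = 196/11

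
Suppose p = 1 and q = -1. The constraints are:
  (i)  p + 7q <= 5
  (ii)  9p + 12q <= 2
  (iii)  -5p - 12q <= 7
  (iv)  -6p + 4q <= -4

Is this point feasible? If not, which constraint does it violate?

feasible

(i): -6 ≤ 5 ✓
(ii): -3 ≤ 2 ✓
(iii): 7 ≤ 7 ✓
(iv): -10 ≤ -4 ✓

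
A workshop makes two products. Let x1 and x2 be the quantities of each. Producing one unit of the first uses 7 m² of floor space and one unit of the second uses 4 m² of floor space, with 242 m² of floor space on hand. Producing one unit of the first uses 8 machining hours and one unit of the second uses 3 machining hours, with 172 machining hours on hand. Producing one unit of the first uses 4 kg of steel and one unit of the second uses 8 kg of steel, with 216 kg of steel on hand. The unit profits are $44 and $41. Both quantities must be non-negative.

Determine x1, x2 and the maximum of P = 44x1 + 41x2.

x1 = 14, x2 = 20, maximum P = 1436

Vertices and P = 44x1 + 41x2:
  (0, 0) → P = 0
  (0, 27) → P = 1107
  (43/2, 0) → P = 946
  (14, 20) → P = 1436

The optimum lies where 8x1 + 3x2 = 172 and 4x1 + 8x2 = 216.
Solving simultaneously gives x1 = 14, x2 = 20.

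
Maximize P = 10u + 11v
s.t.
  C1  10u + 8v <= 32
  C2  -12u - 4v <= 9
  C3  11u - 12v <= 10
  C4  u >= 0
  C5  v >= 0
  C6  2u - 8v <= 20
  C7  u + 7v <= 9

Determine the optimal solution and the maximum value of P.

The binding constraints are 11u - 12v = 10 and u + 7v = 9.
Solving simultaneously gives u = 2, v = 1.

u = 2, v = 1, maximum P = 31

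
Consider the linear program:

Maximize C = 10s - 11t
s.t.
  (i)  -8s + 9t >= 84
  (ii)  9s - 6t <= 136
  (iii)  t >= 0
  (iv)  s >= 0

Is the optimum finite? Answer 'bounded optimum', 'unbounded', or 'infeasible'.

bounded optimum

Vertices and C = 10s - 11t:
  (576/11, 1844/33) → C = -3004/33
  (0, 28/3) → C = -308/3
The feasible region has finitely many vertices and no improving ray; the maximum is -3004/33 at (576/11, 1844/33).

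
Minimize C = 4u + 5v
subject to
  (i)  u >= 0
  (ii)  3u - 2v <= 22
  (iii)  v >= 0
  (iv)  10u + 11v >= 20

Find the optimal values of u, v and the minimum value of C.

u = 2, v = 0, minimum C = 8

Corner points and C = 4u + 5v:
  (0, 20/11) → C = 100/11
  (22/3, 0) → C = 88/3
  (2, 0) → C = 8
The feasible region is unbounded (it extends along (0, 1), (2, 3)), but C strictly increases along every unbounded feasible direction, so there is no improving ray and the minimum is attained at a vertex.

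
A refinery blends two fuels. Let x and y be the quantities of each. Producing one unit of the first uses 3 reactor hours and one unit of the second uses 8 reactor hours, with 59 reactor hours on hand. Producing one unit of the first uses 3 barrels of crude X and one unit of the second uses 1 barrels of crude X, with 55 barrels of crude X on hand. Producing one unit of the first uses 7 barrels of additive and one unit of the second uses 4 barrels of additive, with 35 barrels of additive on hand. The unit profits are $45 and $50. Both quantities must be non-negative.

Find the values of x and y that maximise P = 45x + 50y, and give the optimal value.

Vertices and P = 45x + 50y:
  (0, 0) → P = 0
  (0, 59/8) → P = 1475/4
  (5, 0) → P = 225
  (1, 7) → P = 395

The binding constraints are 3x + 8y = 59 and 7x + 4y = 35.
Solving simultaneously gives x = 1, y = 7.

x = 1, y = 7, maximum P = 395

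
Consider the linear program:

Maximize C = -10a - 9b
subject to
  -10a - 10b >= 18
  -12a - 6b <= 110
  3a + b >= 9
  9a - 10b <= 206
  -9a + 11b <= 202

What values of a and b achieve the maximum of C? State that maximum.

a = 296/39, b = -179/13, maximum C = 1873/39

Feasible corners and C = -10a - 9b:
  (27/5, -36/5) → C = 54/5
  (188/19, -1111/95) → C = 599/95
  (296/39, -179/13) → C = 1873/39

The binding constraints are 3a + b = 9 and 9a - 10b = 206.
Solving simultaneously gives a = 296/39, b = -179/13.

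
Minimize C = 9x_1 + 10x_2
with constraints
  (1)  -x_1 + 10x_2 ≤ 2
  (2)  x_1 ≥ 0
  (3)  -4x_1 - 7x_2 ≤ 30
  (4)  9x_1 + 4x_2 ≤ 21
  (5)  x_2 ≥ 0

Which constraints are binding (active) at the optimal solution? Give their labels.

(2) and (5)

Corner points and C = 9x_1 + 10x_2:
  (0, 1/5) → C = 2
  (101/47, 39/94) → C = 1104/47
  (0, 0) → C = 0
  (7/3, 0) → C = 21

The minimum is at (0, 0). Substituting into each constraint, equality holds for (2) and (5); the remaining constraints have slack.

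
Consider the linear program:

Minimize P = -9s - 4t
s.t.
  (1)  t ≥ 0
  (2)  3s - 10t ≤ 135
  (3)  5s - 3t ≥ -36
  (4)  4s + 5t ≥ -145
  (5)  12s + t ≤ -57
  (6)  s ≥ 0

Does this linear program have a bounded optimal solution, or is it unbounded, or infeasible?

infeasible

The boundaries t = 0 and 3s - 10t = 135 meet at (45, 0), but that point violates 12s + t ≤ -57. Every candidate vertex is excluded by some other constraint, so the feasible region is empty.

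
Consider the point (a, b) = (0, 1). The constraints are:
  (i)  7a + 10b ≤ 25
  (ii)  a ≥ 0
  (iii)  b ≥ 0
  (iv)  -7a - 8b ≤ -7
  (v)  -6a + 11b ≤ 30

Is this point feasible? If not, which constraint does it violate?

feasible

(i): 10 ≤ 25 ✓
(ii): 0 ≥ 0 ✓
(iii): 1 ≥ 0 ✓
(iv): -8 ≤ -7 ✓
(v): 11 ≤ 30 ✓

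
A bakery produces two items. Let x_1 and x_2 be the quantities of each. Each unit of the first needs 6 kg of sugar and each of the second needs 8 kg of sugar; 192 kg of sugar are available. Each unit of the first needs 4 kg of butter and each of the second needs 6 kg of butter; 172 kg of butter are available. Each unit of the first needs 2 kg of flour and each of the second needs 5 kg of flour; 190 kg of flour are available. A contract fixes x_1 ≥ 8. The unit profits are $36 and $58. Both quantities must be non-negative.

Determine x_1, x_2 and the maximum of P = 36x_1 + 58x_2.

The optimum lies where 6x_1 + 8x_2 = 192 and x_1 = 8.
Solving simultaneously gives x_1 = 8, x_2 = 18.

x_1 = 8, x_2 = 18, maximum P = 1332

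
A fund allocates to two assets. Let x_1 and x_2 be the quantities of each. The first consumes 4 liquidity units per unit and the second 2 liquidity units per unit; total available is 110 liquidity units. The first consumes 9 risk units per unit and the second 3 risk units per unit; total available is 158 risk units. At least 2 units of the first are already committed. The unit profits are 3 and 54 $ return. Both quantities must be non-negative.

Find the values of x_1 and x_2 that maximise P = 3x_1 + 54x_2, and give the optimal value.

x_1 = 2, x_2 = 140/3, maximum P = 2526

Extreme points and P = 3x_1 + 54x_2:
  (158/9, 0) → P = 158/3
  (2, 0) → P = 6
  (2, 140/3) → P = 2526

The optimum lies where 9x_1 + 3x_2 = 158 and x_1 = 2.
Solving simultaneously gives x_1 = 2, x_2 = 140/3.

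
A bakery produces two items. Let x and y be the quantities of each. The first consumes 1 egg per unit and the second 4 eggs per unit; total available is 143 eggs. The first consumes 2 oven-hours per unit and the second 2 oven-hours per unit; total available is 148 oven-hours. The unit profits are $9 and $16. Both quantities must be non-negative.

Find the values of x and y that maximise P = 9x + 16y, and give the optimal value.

Vertices and P = 9x + 16y:
  (0, 0) → P = 0
  (0, 143/4) → P = 572
  (74, 0) → P = 666
  (51, 23) → P = 827

At the optimal vertex, x + 4y = 143 and 2x + 2y = 148.
Solving simultaneously gives x = 51, y = 23.

x = 51, y = 23, maximum P = 827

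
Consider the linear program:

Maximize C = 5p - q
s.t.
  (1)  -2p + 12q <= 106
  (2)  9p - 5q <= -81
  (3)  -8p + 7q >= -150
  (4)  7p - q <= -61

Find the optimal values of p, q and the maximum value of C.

p = -112/13, q = 9/13, maximum C = -569/13

Feasible corners and C = 5p - q:
  (-313/41, 310/41) → C = -1875/41
  (-1317/23, -1998/23) → C = -4587/23
  (-112/13, 9/13) → C = -569/13
The feasible region is unbounded (it extends along (-7, -8), (-6, -1)), but C strictly decreases along every unbounded feasible direction, so there is no improving ray and the maximum is attained at a vertex.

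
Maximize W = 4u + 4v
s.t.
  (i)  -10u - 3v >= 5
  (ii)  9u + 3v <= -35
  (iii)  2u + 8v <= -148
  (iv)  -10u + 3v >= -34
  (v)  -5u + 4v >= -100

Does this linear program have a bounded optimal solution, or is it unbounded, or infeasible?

Vertices and W = 4u + 4v:
  (-2, -18) → W = -80
  (-164/25, -166/5) → W = -3976/25
The feasible region has finitely many vertices and no improving ray; the maximum is -80 at (-2, -18).

bounded optimum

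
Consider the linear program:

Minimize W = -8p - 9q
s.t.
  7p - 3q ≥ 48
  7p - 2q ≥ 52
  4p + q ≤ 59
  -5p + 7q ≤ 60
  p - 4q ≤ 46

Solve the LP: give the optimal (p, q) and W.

Corner points and W = -8p - 9q:
  (60/7, 4) → W = -732/7
  (225/19, 221/19) → W = -3789/19
  (58/13, -135/13) → W = 751/13
  (282/17, -125/17) → W = -1131/17

The optimum lies where 7p - 3q = 48 and 4p + q = 59.
Solving simultaneously gives p = 225/19, q = 221/19.

p = 225/19, q = 221/19, minimum W = -3789/19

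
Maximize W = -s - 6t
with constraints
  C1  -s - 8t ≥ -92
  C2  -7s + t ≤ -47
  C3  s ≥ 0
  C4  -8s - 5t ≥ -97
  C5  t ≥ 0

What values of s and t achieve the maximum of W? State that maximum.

s = 47/7, t = 0, maximum W = -47/7

Feasible corners and W = -s - 6t:
  (332/43, 303/43) → W = -50
  (47/7, 0) → W = -47/7
  (97/8, 0) → W = -97/8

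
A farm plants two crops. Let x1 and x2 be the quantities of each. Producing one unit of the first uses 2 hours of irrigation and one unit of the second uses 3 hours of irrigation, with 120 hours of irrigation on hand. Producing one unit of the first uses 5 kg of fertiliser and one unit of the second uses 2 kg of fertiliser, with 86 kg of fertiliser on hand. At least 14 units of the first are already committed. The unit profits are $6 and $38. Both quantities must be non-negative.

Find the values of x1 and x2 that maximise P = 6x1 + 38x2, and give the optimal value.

Vertices and P = 6x1 + 38x2:
  (86/5, 0) → P = 516/5
  (14, 0) → P = 84
  (14, 8) → P = 388

x1 = 14, x2 = 8, maximum P = 388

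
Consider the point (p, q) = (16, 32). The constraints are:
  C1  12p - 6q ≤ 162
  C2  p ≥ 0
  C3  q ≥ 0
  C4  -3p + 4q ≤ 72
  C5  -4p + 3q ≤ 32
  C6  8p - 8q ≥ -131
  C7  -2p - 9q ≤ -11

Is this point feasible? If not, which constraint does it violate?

Constraint C4: -3p + 4q = 80, which is not ≤ 72. All other constraints are satisfied.

not feasible — violates C4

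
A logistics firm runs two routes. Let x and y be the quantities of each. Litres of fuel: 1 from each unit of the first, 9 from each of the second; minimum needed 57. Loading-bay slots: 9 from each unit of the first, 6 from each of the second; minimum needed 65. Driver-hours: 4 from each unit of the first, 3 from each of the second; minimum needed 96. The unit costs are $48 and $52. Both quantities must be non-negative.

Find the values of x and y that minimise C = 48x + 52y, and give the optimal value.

x = 21, y = 4, minimum C = 1216

Corner points and C = 48x + 52y:
  (0, 32) → C = 1664
  (57, 0) → C = 2736
  (21, 4) → C = 1216
The feasible region is unbounded (it extends along (0, 1), (1, 0)), but C strictly increases along every unbounded feasible direction, so there is no improving ray and the minimum is attained at a vertex.

At the optimal vertex, x + 9y = 57 and 4x + 3y = 96.
Solving simultaneously gives x = 21, y = 4.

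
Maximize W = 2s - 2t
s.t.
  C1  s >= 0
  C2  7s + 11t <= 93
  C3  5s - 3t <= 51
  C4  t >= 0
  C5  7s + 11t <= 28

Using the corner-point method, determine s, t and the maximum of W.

The optimum lies where t = 0 and 7s + 11t = 28.
Solving simultaneously gives s = 4, t = 0.

s = 4, t = 0, maximum W = 8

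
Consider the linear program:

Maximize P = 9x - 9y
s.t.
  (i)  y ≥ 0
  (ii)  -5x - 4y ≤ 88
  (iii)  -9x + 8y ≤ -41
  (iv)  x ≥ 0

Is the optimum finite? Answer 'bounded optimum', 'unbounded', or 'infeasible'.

unbounded

From the feasible point (41/9, 0), moving in the direction (1, 0) keeps every constraint satisfied while P increases without bound.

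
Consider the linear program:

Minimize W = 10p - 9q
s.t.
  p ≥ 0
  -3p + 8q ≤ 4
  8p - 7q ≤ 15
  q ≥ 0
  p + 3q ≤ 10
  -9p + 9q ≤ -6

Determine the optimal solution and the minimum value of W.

p = 2/3, q = 0, minimum W = 20/3

Corner points and W = 10p - 9q:
  (148/43, 77/43) → W = 787/43
  (28/15, 6/5) → W = 118/15
  (15/8, 0) → W = 75/4
  (2/3, 0) → W = 20/3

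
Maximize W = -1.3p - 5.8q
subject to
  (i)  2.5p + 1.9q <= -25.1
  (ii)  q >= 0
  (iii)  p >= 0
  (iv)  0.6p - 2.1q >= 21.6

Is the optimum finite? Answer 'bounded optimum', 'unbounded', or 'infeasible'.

The boundaries 2.5p + 1.9q = -25.1 and p = 0 meet at (0, -251/19), but that point violates q ≥ 0. Every candidate vertex is excluded by some other constraint, so the feasible region is empty.

infeasible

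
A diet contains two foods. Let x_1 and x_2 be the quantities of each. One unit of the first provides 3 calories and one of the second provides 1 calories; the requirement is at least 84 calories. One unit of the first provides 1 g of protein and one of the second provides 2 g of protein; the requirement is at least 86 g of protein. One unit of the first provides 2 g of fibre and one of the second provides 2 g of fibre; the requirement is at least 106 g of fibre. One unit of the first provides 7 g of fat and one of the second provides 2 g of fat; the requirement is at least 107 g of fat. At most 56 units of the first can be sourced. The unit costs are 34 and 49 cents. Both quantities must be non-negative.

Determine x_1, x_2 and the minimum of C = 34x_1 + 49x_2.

x_1 = 20, x_2 = 33, minimum C = 2297

Feasible corners and C = 34x_1 + 49x_2:
  (0, 84) → C = 4116
  (31/2, 75/2) → C = 4729/2
  (20, 33) → C = 2297
  (56, 15) → C = 2639
The feasible region is unbounded (it extends along (0, 1)), but C strictly increases along every unbounded feasible direction, so there is no improving ray and the minimum is attained at a vertex.

At the optimal vertex, x_1 + 2x_2 = 86 and 2x_1 + 2x_2 = 106.
Solving simultaneously gives x_1 = 20, x_2 = 33.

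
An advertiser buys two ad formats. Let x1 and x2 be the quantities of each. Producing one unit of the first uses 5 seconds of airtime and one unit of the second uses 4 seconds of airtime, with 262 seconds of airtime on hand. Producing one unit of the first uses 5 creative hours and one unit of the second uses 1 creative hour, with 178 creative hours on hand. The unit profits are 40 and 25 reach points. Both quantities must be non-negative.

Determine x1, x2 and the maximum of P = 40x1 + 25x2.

Corner points and P = 40x1 + 25x2:
  (0, 0) → P = 0
  (0, 131/2) → P = 3275/2
  (178/5, 0) → P = 1424
  (30, 28) → P = 1900

The optimum lies where 5x1 + 4x2 = 262 and 5x1 + x2 = 178.
Solving simultaneously gives x1 = 30, x2 = 28.

x1 = 30, x2 = 28, maximum P = 1900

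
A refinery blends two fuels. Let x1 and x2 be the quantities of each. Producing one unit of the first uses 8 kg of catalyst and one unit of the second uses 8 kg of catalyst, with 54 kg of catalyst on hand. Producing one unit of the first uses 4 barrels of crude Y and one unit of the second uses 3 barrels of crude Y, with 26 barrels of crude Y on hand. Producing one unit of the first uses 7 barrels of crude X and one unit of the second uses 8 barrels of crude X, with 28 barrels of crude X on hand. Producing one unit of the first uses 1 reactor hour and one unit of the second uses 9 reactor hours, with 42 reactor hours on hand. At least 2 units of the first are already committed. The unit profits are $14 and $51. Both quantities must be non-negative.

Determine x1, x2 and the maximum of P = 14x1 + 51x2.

x1 = 2, x2 = 7/4, maximum P = 469/4

Corner points and P = 14x1 + 51x2:
  (4, 0) → P = 56
  (2, 0) → P = 28
  (2, 7/4) → P = 469/4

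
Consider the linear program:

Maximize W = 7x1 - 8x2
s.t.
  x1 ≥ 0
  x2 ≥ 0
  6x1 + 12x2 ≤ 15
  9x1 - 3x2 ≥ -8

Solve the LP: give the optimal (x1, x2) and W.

x1 = 5/2, x2 = 0, maximum W = 35/2

Corner points and W = 7x1 - 8x2:
  (0, 0) → W = 0
  (0, 5/4) → W = -10
  (5/2, 0) → W = 35/2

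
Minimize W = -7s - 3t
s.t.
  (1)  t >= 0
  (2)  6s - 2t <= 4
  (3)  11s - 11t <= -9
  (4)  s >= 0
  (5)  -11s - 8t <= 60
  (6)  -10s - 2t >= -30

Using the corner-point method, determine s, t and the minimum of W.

Corner points and W = -7s - 3t:
  (31/22, 49/22) → W = -182/11
  (17/8, 35/8) → W = -28
  (0, 9/11) → W = -27/11
  (0, 15) → W = -45

The optimum lies where s = 0 and -10s - 2t = -30.
Solving simultaneously gives s = 0, t = 15.

s = 0, t = 15, minimum W = -45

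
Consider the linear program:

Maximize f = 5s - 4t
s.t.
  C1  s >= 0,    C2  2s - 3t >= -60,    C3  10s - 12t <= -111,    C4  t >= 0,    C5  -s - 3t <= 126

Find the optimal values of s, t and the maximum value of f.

Vertices and f = 5s - 4t:
  (0, 20) → f = -80
  (0, 37/4) → f = -37
  (129/2, 63) → f = 141/2

s = 129/2, t = 63, maximum f = 141/2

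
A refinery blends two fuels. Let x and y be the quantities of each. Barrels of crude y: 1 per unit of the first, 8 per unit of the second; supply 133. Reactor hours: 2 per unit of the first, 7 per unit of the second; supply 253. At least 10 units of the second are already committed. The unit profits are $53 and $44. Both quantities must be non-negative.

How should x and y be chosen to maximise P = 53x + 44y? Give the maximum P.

x = 53, y = 10, maximum P = 3249

Vertices and P = 53x + 44y:
  (0, 133/8) → P = 1463/2
  (0, 10) → P = 440
  (53, 10) → P = 3249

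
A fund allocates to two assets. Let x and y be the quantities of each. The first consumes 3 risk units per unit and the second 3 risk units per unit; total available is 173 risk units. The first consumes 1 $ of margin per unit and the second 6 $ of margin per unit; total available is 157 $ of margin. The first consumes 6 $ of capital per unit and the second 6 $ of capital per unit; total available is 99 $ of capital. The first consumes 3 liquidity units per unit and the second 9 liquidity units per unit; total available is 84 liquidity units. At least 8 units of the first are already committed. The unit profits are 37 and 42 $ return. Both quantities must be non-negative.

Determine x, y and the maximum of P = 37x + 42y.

x = 43/4, y = 23/4, maximum P = 2557/4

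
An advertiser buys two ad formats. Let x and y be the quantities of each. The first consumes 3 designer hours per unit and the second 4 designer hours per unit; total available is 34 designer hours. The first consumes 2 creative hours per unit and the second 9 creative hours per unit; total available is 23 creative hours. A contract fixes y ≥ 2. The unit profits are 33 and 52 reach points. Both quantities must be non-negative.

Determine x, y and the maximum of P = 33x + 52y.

Vertices and P = 33x + 52y:
  (0, 23/9) → P = 1196/9
  (0, 2) → P = 104
  (5/2, 2) → P = 373/2

x = 5/2, y = 2, maximum P = 373/2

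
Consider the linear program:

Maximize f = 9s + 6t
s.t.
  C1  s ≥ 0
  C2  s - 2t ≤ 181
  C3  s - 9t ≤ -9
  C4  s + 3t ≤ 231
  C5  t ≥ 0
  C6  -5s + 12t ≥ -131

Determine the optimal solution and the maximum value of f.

s = 1055/9, t = 1024/27, maximum f = 11543/9

Corner points and f = 9s + 6t:
  (0, 1) → f = 6
  (0, 77) → f = 462
  (39, 16/3) → f = 383
  (1055/9, 1024/27) → f = 11543/9

At the optimal vertex, s + 3t = 231 and -5s + 12t = -131.
Solving simultaneously gives s = 1055/9, t = 1024/27.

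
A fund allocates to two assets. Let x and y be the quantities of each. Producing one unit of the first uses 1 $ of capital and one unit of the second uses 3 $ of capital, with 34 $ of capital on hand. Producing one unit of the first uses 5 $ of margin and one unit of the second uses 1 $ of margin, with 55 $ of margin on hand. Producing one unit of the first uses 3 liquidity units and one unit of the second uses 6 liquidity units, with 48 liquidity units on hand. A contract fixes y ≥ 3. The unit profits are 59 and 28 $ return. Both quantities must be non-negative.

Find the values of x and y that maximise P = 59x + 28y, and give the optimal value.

x = 10, y = 3, maximum P = 674

Extreme points and P = 59x + 28y:
  (0, 8) → P = 224
  (0, 3) → P = 84
  (10, 3) → P = 674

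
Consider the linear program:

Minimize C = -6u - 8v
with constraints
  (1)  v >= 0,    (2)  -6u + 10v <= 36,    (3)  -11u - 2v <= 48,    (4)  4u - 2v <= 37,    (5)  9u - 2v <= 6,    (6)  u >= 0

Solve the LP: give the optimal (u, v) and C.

u = 22/13, v = 60/13, minimum C = -612/13

Corner points and C = -6u - 8v:
  (2/3, 0) → C = -4
  (0, 0) → C = 0
  (22/13, 60/13) → C = -612/13
  (0, 18/5) → C = -144/5

At the optimal vertex, -6u + 10v = 36 and 9u - 2v = 6.
Solving simultaneously gives u = 22/13, v = 60/13.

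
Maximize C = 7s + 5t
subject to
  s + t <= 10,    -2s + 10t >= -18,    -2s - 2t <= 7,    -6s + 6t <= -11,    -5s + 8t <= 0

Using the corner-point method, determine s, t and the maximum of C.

s = 59/6, t = 1/6, maximum C = 209/3

Feasible corners and C = 7s + 5t:
  (59/6, 1/6) → C = 209/3
  (80/13, 50/13) → C = 810/13
  (1/24, -43/24) → C = -26/3
  (44/9, 55/18) → C = 99/2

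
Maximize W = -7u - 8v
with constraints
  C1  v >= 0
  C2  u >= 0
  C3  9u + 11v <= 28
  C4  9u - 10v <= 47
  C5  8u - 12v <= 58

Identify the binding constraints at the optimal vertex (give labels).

C1 and C2

Extreme points and W = -7u - 8v:
  (0, 0) → W = 0
  (28/9, 0) → W = -196/9
  (0, 28/11) → W = -224/11

The maximum is at (0, 0). Substituting into each constraint, equality holds for C1 and C2; the remaining constraints have slack.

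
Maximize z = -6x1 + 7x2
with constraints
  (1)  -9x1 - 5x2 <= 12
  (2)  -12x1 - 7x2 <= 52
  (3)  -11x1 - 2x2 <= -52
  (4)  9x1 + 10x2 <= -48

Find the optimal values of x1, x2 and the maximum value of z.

Extreme points and z = -6x1 + 7x2:
  (176/3, -108) → z = -1108
  (284/37, -600/37) → z = -5904/37
  (154/23, -249/23) → z = -2667/23
The feasible region is unbounded (it extends along (7, -12), (10, -9)), but z strictly decreases along every unbounded feasible direction, so there is no improving ray and the maximum is attained at a vertex.

The binding constraints are -11x1 - 2x2 = -52 and 9x1 + 10x2 = -48.
Solving simultaneously gives x1 = 154/23, x2 = -249/23.

x1 = 154/23, x2 = -249/23, maximum z = -2667/23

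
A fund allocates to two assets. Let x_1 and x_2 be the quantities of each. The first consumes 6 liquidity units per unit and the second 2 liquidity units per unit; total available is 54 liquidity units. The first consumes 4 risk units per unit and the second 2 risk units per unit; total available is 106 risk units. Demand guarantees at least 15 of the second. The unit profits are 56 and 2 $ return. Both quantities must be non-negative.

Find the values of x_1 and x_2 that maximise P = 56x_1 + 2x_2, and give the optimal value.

x_1 = 4, x_2 = 15, maximum P = 254

Extreme points and P = 56x_1 + 2x_2:
  (0, 27) → P = 54
  (0, 15) → P = 30
  (4, 15) → P = 254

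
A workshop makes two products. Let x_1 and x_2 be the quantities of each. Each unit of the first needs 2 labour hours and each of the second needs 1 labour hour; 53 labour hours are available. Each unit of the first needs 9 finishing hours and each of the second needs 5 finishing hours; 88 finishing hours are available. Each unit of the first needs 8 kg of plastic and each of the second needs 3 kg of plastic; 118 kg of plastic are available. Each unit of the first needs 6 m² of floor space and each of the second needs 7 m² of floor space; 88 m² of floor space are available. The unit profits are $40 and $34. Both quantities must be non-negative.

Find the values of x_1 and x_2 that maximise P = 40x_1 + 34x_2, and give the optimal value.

x_1 = 16/3, x_2 = 8, maximum P = 1456/3

Corner points and P = 40x_1 + 34x_2:
  (0, 0) → P = 0
  (0, 88/7) → P = 2992/7
  (88/9, 0) → P = 3520/9
  (16/3, 8) → P = 1456/3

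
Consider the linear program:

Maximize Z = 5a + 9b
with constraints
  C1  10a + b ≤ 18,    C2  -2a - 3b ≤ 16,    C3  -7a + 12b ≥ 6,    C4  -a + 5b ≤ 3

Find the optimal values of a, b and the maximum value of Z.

a = 6/23, b = 15/23, maximum Z = 165/23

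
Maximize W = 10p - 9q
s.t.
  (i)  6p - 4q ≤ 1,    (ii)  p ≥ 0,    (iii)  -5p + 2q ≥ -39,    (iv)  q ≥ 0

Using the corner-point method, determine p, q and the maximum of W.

Feasible corners and W = 10p - 9q:
  (77/4, 229/8) → W = -521/8
  (1/6, 0) → W = 5/3
  (0, 0) → W = 0
The feasible region is unbounded (it extends along (0, 1), (2, 5)), but W strictly decreases along every unbounded feasible direction, so there is no improving ray and the maximum is attained at a vertex.

At the optimal vertex, 6p - 4q = 1 and q = 0.
Solving simultaneously gives p = 1/6, q = 0.

p = 1/6, q = 0, maximum W = 5/3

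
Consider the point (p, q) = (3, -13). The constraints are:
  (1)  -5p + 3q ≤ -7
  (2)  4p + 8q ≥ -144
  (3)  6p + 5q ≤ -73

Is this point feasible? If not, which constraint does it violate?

not feasible — violates (3)

Constraint (3): 6p + 5q = -47, which is not ≤ -73. All other constraints are satisfied.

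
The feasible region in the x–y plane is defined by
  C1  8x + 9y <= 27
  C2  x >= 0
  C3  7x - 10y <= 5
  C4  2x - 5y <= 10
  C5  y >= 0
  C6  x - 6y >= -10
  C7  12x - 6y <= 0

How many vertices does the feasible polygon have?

Pairwise boundary intersections that survive every other constraint:
  (0, 0)
  (0, 5/3)
  (10/11, 20/11)

3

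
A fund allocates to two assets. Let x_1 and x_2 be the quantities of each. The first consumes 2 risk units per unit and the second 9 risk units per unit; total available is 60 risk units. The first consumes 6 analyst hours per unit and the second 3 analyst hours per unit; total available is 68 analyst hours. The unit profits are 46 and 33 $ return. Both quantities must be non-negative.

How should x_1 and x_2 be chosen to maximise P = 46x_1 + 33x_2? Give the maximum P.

x_1 = 9, x_2 = 14/3, maximum P = 568

Corner points and P = 46x_1 + 33x_2:
  (0, 0) → P = 0
  (0, 20/3) → P = 220
  (34/3, 0) → P = 1564/3
  (9, 14/3) → P = 568

At the optimal vertex, 2x_1 + 9x_2 = 60 and 6x_1 + 3x_2 = 68.
Solving simultaneously gives x_1 = 9, x_2 = 14/3.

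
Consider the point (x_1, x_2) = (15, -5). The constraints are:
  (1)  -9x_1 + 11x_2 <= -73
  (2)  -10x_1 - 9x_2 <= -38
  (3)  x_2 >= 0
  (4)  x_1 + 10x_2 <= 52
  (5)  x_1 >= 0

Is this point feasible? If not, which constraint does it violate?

Constraint (3): x_2 = -5, which is not ≥ 0. All other constraints are satisfied.

not feasible — violates (3)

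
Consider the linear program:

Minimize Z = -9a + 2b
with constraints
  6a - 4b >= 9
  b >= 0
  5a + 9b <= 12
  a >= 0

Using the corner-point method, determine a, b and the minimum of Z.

a = 12/5, b = 0, minimum Z = -108/5

Corner points and Z = -9a + 2b:
  (3/2, 0) → Z = -27/2
  (129/74, 27/74) → Z = -1107/74
  (12/5, 0) → Z = -108/5

The binding constraints are b = 0 and 5a + 9b = 12.
Solving simultaneously gives a = 12/5, b = 0.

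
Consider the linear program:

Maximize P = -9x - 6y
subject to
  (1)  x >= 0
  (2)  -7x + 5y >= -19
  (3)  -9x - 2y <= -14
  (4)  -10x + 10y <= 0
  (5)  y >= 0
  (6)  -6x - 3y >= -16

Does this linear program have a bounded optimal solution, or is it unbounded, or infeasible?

Feasible corners and P = -9x - 6y:
  (14/11, 14/11) → P = -210/11
  (14/9, 0) → P = -14
  (16/9, 16/9) → P = -80/3
  (8/3, 0) → P = -24
The feasible region has finitely many vertices and no improving ray; the maximum is -14 at (14/9, 0).

bounded optimum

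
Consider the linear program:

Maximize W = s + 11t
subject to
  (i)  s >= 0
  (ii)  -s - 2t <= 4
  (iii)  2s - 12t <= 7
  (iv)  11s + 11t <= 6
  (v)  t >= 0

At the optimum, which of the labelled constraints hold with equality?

Extreme points and W = s + 11t:
  (0, 6/11) → W = 6
  (0, 0) → W = 0
  (6/11, 0) → W = 6/11

The maximum is at (0, 6/11). Substituting into each constraint, equality holds for (i) and (iv); the remaining constraints have slack.

(i) and (iv)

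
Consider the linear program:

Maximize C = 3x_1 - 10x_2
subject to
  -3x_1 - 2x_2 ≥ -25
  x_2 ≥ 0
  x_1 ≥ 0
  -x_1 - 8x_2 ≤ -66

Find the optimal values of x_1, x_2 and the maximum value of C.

Extreme points and C = 3x_1 - 10x_2:
  (0, 25/2) → C = -125
  (34/11, 173/22) → C = -763/11
  (0, 33/4) → C = -165/2

At the optimal vertex, -3x_1 - 2x_2 = -25 and -x_1 - 8x_2 = -66.
Solving simultaneously gives x_1 = 34/11, x_2 = 173/22.

x_1 = 34/11, x_2 = 173/22, maximum C = -763/11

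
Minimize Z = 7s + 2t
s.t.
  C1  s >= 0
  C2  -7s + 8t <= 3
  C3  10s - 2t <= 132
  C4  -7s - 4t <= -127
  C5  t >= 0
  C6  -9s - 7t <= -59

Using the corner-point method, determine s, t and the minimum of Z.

Feasible corners and Z = 7s + 2t:
  (177/11, 159/11) → Z = 1557/11
  (251/21, 65/6) → Z = 316/3
  (391/27, 173/27) → Z = 3083/27

s = 251/21, t = 65/6, minimum Z = 316/3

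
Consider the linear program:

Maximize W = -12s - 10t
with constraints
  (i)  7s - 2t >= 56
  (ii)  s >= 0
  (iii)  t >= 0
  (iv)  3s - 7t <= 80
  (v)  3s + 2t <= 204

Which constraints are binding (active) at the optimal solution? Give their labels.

Extreme points and W = -12s - 10t:
  (8, 0) → W = -96
  (26, 63) → W = -942
  (80/3, 0) → W = -320
  (1588/27, 124/9) → W = -7592/9

The maximum is at (8, 0). Substituting into each constraint, equality holds for (i) and (iii); the remaining constraints have slack.

(i) and (iii)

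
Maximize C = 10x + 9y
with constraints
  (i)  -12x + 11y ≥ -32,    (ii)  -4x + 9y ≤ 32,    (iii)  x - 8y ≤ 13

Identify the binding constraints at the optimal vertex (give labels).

(i) and (ii)

Corner points and C = 10x + 9y:
  (10, 8) → C = 172
  (113/85, -124/85) → C = 14/85
  (-373/23, -84/23) → C = -4486/23

The maximum is at (10, 8). Substituting into each constraint, equality holds for (i) and (ii); the remaining constraints have slack.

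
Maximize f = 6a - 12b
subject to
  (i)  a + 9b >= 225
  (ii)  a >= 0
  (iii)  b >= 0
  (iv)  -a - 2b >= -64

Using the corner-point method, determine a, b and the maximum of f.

a = 18, b = 23, maximum f = -168

The optimum lies where a + 9b = 225 and -a - 2b = -64.
Solving simultaneously gives a = 18, b = 23.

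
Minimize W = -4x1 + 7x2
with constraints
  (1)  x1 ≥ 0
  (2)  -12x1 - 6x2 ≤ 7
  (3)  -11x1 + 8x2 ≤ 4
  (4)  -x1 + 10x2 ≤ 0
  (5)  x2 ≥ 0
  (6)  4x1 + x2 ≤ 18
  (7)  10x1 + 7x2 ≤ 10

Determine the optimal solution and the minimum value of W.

x1 = 1, x2 = 0, minimum W = -4

Feasible corners and W = -4x1 + 7x2:
  (0, 0) → W = 0
  (100/107, 10/107) → W = -330/107
  (1, 0) → W = -4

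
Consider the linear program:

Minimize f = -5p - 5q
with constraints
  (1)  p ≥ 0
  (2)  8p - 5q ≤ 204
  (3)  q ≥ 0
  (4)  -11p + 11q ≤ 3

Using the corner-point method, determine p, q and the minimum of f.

p = 753/11, q = 756/11, minimum f = -7545/11

Vertices and f = -5p - 5q:
  (0, 0) → f = 0
  (0, 3/11) → f = -15/11
  (51/2, 0) → f = -255/2
  (753/11, 756/11) → f = -7545/11

At the optimal vertex, 8p - 5q = 204 and -11p + 11q = 3.
Solving simultaneously gives p = 753/11, q = 756/11.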